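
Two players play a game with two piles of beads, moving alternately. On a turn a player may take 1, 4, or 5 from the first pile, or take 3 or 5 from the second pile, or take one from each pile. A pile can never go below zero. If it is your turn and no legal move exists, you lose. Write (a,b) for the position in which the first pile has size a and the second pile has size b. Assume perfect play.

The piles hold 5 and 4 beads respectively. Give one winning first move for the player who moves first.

Move to (1,4).

Use the standard recursion: the mover loses at a terminal position; elsewhere, the mover wins exactly when some move hands the opponent an L position.
No move ever increases a pile, so every position that can arise here has a ≤ 5 and b ≤ 4; it is enough to label the cells with 0 ≤ a ≤ 5 and 0 ≤ b ≤ 4.
Every move lowers a or b (never raises either), so fill the grid row by row in increasing a, and left to right within a row: each cell's successors are then already labelled.
      b=0  b=1  b=2  b=3  b=4
a=0:    L    L    L    W    W
a=1:    W    W    W    W    L
a=2:    L    L    L    W    W
a=3:    W    W    W    W    L
a=4:    W    W    W    L    W
a=5:    W    W    W    W    W
Cells with no legal move (terminal, hence L): (0,0), (0,1), (0,2).
The remaining L cells, each justified by listing all of its moves:
(1,4): L (options (0,4)(W), (1,1)(W), (0,3)(W) are all W)
(2,0): L (sole option (1,0)(W) is W)
(2,1): L (options (1,1)(W), (1,0)(W) are all W)
(2,2): L (options (1,2)(W), (1,1)(W) are all W)
(3,4): L (options (2,4)(W), (3,1)(W), (2,3)(W) are all W)
(4,3): L (options (3,3)(W), (0,3)(W), (4,0)(W), (3,2)(W) are all W)
Every other cell has at least one move into one of the L cells above, so it is W.
From (5,4), the L positions reachable in one move are: (1,4), (4,3). Any move reaching one of these is winning.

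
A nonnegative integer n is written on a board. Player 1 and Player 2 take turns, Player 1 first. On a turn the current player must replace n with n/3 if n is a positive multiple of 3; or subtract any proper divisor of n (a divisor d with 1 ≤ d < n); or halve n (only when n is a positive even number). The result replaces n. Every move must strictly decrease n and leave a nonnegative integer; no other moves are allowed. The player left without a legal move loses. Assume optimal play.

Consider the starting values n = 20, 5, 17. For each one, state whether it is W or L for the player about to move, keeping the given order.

Work bottom-up. With no move the player to move loses. Otherwise the position is W if at least one move leads to an L position for the opponent, and L if every move leads to a W.
n=0: no move → L
n=1: no move → L
n=2: →1(L), so W
n=3: →1(L), so W
n=4: →2(W), 3(W) — all W, so L
n=5: →4(L), so W
n=6: →4(L), so W
n=7: →6(W) only, which is W, so L
n=8: →4(L), so W
n=9: →3(W), 6(W), 8(W) — all W, so L
n=10: →9(L), so W
n=11: →10(W) only, which is W, so L
n=12: →4(L), so W
n=13: →12(W) only, which is W, so L
n=14: →7(L), so W
n=15: →5(W), 10(W), 12(W), 14(W) — all W, so L
n=16: →15(L), so W
n=17: →16(W) only, which is W, so L
n=18: →9(L), so W
n=19: →18(W) only, which is W, so L
n=20: →15(L), so W

20: W, 5: W, 17: L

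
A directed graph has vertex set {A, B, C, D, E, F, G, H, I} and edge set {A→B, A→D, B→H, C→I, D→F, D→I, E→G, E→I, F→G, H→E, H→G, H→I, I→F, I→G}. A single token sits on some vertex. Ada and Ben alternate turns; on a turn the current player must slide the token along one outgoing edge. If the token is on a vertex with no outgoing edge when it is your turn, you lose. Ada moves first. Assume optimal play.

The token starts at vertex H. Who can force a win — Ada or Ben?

Ada wins.

Build the W/L table. Terminal = L. A non-terminal position is W if it has a move to some L; otherwise it is L.
Every edge goes from a vertex to one that appears earlier in the order G, F, I, D, E, H, B, C, A, so processing vertices in that order labels each vertex after all of its successors.
G: no outgoing edge → L
F: reaches L-position G → W
I: reaches L-position G → W
D: only reaches I(W), F(W), all W → L
E: reaches L-position G → W
H: reaches L-position G → W
B: only reaches H(W), which is W → L
C: only reaches I(W), which is W → L
A: reaches L-position B → W
The starting position H is W: Ada should move to G, handing over an L position.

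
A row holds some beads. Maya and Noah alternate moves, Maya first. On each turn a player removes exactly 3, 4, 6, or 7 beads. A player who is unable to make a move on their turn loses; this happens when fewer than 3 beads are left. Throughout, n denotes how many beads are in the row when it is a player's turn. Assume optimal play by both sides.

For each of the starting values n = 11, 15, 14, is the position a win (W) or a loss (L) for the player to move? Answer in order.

Compute win/loss labels from the base case upward. A position with no move is L. Any other position is W if it can reach an L in one move, else L.
n=0: no move → L
n=1: no move → L
n=2: no move → L
n=3: reaches L-position 0 → W
n=4: reaches L-position 1 → W
n=5: reaches L-position 2 → W
n=6: reaches L-position 2 → W
n=7: reaches L-position 1 → W
n=8: reaches L-position 2 → W
n=9: reaches L-position 2 → W
n=10: only reaches 7(W), 6(W), 4(W), 3(W), all W → L
n=11: only reaches 8(W), 7(W), 5(W), 4(W), all W → L
n=12: only reaches 9(W), 8(W), 6(W), 5(W), all W → L
n=13: reaches L-position 10 → W
n=14: reaches L-position 11 → W
n=15: reaches L-position 12 → W

11: L, 15: W, 14: W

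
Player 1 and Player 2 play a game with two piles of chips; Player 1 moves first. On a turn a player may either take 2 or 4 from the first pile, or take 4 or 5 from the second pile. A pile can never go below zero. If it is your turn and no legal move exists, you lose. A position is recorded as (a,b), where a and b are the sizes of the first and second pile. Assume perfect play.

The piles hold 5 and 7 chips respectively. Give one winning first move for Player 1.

Label each position W (a win for the player to move) or L (a loss). A position with no legal move is L; any other position is W exactly when some move reaches an L, and L when every move reaches a W.
No move ever increases a pile, so every position that can arise here has a ≤ 5 and b ≤ 7; it is enough to label the cells with 0 ≤ a ≤ 5 and 0 ≤ b ≤ 7.
Every move lowers a or b (never raises either), so fill the grid row by row in increasing a, and left to right within a row: each cell's successors are then already labelled.
      b=0  b=1  b=2  b=3  b=4  b=5  b=6  b=7
a=0:    L    L    L    L    W    W    W    W
a=1:    L    L    L    L    W    W    W    W
a=2:    W    W    W    W    L    L    L    L
a=3:    W    W    W    W    L    L    L    L
a=4:    W    W    W    W    W    W    W    W
a=5:    W    W    W    W    W    W    W    W
Cells with no legal move (terminal, hence L): (0,0), (0,1), (0,2), (0,3), (1,0), (1,1), (1,2), (1,3).
The remaining L cells, each justified by listing all of its moves:
(2,4): moves to (0,4)(W), (2,0)(W); every one is W ⇒ L
(2,5): moves to (0,5)(W), (2,1)(W), (2,0)(W); every one is W ⇒ L
(2,6): moves to (0,6)(W), (2,2)(W), (2,1)(W); every one is W ⇒ L
(2,7): moves to (0,7)(W), (2,3)(W), (2,2)(W); every one is W ⇒ L
(3,4): moves to (1,4)(W), (3,0)(W); every one is W ⇒ L
(3,5): moves to (1,5)(W), (3,1)(W), (3,0)(W); every one is W ⇒ L
(3,6): moves to (1,6)(W), (3,2)(W), (3,1)(W); every one is W ⇒ L
(3,7): moves to (1,7)(W), (3,3)(W), (3,2)(W); every one is W ⇒ L
Every other cell has at least one move into one of the L cells above, so it is W.
From (5,7), the L positions reachable in one move are: (3,7).

Move to (3,7).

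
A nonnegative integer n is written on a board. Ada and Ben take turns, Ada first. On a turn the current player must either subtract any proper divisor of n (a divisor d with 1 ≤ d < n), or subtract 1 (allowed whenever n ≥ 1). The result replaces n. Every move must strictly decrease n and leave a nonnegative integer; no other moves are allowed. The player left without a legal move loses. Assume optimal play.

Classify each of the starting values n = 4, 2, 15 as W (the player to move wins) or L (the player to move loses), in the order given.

4: W, 2: L, 15: L

Classify positions by backward induction: terminal positions (no move available) are L. From any other position, the mover wins iff some move reaches an L.
n=0: no move → L
n=1: reaches L-position 0 → W
n=2: only reaches 1(W), which is W → L
n=3: reaches L-position 2 → W
n=4: reaches L-position 2 → W
n=5: only reaches 4(W), which is W → L
n=6: reaches L-position 5 → W
n=7: only reaches 6(W), which is W → L
n=8: reaches L-position 7 → W
n=9: only reaches 6(W), 8(W), all W → L
n=10: reaches L-position 5 → W
n=11: only reaches 10(W), which is W → L
n=12: reaches L-position 9 → W
n=13: only reaches 12(W), which is W → L
n=14: reaches L-position 7 → W
n=15: only reaches 10(W), 12(W), 14(W), all W → L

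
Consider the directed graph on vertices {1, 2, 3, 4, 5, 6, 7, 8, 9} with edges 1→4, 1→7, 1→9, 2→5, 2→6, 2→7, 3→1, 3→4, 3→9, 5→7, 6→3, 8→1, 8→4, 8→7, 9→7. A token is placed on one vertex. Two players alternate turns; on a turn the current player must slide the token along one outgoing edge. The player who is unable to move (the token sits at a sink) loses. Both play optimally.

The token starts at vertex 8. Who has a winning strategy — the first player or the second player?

The first player wins.

Work bottom-up. With no move the player to move loses. Otherwise the position is W if at least one move leads to an L position for the opponent, and L if every move leads to a W.
Every edge goes from a vertex to one that appears earlier in the order 7, 4, 9, 1, 8, 3, 5, 6, 2, so processing vertices in that order labels each vertex after all of its successors.
7: no outgoing edge → L
4: no outgoing edge → L
9: can move to 7, which is L ⇒ W
1: can move to 4, which is L ⇒ W
8: can move to 4, which is L ⇒ W
3: can move to 4, which is L ⇒ W
5: can move to 7, which is L ⇒ W
6: the only move is to 3(W), a W ⇒ L
2: can move to 6, which is L ⇒ W
From 8 the player to move can move to 4, reaching an L position.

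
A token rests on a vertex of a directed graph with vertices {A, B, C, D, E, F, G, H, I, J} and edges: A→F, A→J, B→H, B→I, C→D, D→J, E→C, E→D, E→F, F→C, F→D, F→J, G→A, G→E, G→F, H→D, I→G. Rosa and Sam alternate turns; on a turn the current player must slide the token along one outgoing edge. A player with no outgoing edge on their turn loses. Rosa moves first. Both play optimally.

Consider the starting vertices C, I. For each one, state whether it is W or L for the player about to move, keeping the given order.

C: L, I: W

Work bottom-up. With no move the player to move loses. Otherwise the position is W if at least one move leads to an L position for the opponent, and L if every move leads to a W.
Every edge goes from a vertex to one that appears earlier in the order J, D, C, F, E, A, H, G, I, B, so processing vertices in that order labels each vertex after all of its successors.
J: no outgoing edge → L
D: can move to J, which is L ⇒ W
C: the only move is to D(W), a W ⇒ L
F: can move to C, which is L ⇒ W
E: can move to C, which is L ⇒ W
A: can move to J, which is L ⇒ W
H: the only move is to D(W), a W ⇒ L
G: moves to A(W), E(W), F(W); every one is W ⇒ L
I: can move to G, which is L ⇒ W
B: can move to H, which is L ⇒ W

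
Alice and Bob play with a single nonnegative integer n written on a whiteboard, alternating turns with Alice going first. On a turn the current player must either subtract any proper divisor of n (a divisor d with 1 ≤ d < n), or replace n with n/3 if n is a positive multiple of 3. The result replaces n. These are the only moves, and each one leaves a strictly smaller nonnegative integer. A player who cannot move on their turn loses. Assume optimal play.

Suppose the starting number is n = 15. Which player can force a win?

Bob wins.

Build the W/L table. Terminal = L. A non-terminal position is W if it has a move to some L; otherwise it is L.
n=0: no move → L
n=1: no move → L
n=2: can move to 1, which is L ⇒ W
n=3: can move to 1, which is L ⇒ W
n=4: moves to 2(W), 3(W); every one is W ⇒ L
n=5: can move to 4, which is L ⇒ W
n=6: can move to 4, which is L ⇒ W
n=7: the only move is to 6(W), a W ⇒ L
n=8: can move to 4, which is L ⇒ W
n=9: moves to 3(W), 6(W), 8(W); every one is W ⇒ L
n=10: can move to 9, which is L ⇒ W
n=11: the only move is to 10(W), a W ⇒ L
n=12: can move to 4, which is L ⇒ W
n=13: the only move is to 12(W), a W ⇒ L
n=14: can move to 7, which is L ⇒ W
n=15: moves to 5(W), 10(W), 12(W), 14(W); every one is W ⇒ L
The starting position 15 is L: whatever Alice does, the opponent receives a W position.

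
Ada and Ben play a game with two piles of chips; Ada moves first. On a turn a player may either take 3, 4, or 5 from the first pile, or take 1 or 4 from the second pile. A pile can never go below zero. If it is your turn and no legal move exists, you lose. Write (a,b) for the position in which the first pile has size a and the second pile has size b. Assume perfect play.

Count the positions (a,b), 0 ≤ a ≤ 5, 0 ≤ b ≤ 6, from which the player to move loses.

Use the standard recursion: the mover loses at a terminal position; elsewhere, the mover wins exactly when some move hands the opponent an L position.
Every move lowers a or b (never raises either), so fill the grid row by row in increasing a, and left to right within a row: each cell's successors are then already labelled.
      b=0  b=1  b=2  b=3  b=4  b=5  b=6
a=0:    L    W    L    W    W    L    W
a=1:    L    W    L    W    W    L    W
a=2:    L    W    L    W    W    L    W
a=3:    W    L    W    L    W    W    L
a=4:    W    L    W    L    W    W    L
a=5:    W    L    W    L    W    W    L
Cells with no legal move (terminal, hence L): (0,0), (1,0), (2,0).
The remaining L cells, each justified by listing all of its moves:
(0,2): only reaches (0,1)(W), which is W → L
(0,5): only reaches (0,4)(W), (0,1)(W), all W → L
(1,2): only reaches (1,1)(W), which is W → L
(1,5): only reaches (1,4)(W), (1,1)(W), all W → L
(2,2): only reaches (2,1)(W), which is W → L
(2,5): only reaches (2,4)(W), (2,1)(W), all W → L
(3,1): only reaches (0,1)(W), (3,0)(W), all W → L
(3,3): only reaches (0,3)(W), (3,2)(W), all W → L
(3,6): only reaches (0,6)(W), (3,5)(W), (3,2)(W), all W → L
(4,1): only reaches (1,1)(W), (0,1)(W), (4,0)(W), all W → L
(4,3): only reaches (1,3)(W), (0,3)(W), (4,2)(W), all W → L
(4,6): only reaches (1,6)(W), (0,6)(W), (4,5)(W), (4,2)(W), all W → L
(5,1): only reaches (2,1)(W), (1,1)(W), (0,1)(W), (5,0)(W), all W → L
(5,3): only reaches (2,3)(W), (1,3)(W), (0,3)(W), (5,2)(W), all W → L
(5,6): only reaches (2,6)(W), (1,6)(W), (0,6)(W), (5,5)(W), (5,2)(W), all W → L
Every other cell has at least one move into one of the L cells above, so it is W.
L cells per row: a=0: 3, a=1: 3, a=2: 3, a=3: 3, a=4: 3, a=5: 3; total 18.

18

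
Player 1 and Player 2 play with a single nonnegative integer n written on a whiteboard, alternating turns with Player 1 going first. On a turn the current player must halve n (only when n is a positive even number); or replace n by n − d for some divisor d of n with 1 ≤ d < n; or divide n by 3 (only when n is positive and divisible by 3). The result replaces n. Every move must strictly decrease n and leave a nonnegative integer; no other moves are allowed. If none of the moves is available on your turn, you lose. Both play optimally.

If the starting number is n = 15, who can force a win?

Player 2 wins.

Positions with no move are L. A position that does have a move is losing for the player to move precisely when every available move leads to a winning position for the opponent. Fill in the labels:
n=0: no move → L
n=1: no move → L
n=2: W (go to 1, an L position)
n=3: W (go to 1, an L position)
n=4: L (options 2(W), 3(W) are all W)
n=5: W (go to 4, an L position)
n=6: W (go to 4, an L position)
n=7: L (sole option 6(W) is W)
n=8: W (go to 4, an L position)
n=9: L (options 3(W), 6(W), 8(W) are all W)
n=10: W (go to 9, an L position)
n=11: L (sole option 10(W) is W)
n=12: W (go to 4, an L position)
n=13: L (sole option 12(W) is W)
n=14: W (go to 7, an L position)
n=15: L (options 5(W), 10(W), 12(W), 14(W) are all W)
Every move from 15 reaches a W position, so the mover loses.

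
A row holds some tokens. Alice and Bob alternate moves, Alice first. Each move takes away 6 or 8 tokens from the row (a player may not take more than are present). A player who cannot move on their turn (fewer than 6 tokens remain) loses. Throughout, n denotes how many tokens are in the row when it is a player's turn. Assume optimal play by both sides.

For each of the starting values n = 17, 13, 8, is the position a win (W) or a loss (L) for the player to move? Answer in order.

17: L, 13: W, 8: W

Build the W/L table. Terminal = L. A non-terminal position is W if it has a move to some L; otherwise it is L.
n=0: no move → L
n=1: no move → L
n=2: no move → L
n=3: no move → L
n=4: no move → L
n=5: no move → L
n=6: can move to 0, which is L ⇒ W
n=7: can move to 1, which is L ⇒ W
n=8: can move to 2, which is L ⇒ W
n=9: can move to 3, which is L ⇒ W
n=10: can move to 4, which is L ⇒ W
n=11: can move to 5, which is L ⇒ W
n=12: can move to 4, which is L ⇒ W
n=13: can move to 5, which is L ⇒ W
n=14: moves to 8(W), 6(W); every one is W ⇒ L
n=15: moves to 9(W), 7(W); every one is W ⇒ L
n=16: moves to 10(W), 8(W); every one is W ⇒ L
n=17: moves to 11(W), 9(W); every one is W ⇒ L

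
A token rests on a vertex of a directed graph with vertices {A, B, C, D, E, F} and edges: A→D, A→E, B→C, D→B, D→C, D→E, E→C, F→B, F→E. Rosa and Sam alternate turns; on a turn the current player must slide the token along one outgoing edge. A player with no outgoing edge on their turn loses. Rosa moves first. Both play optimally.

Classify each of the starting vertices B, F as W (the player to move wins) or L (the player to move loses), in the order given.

B: W, F: L

Label each position W (a win for the player to move) or L (a loss). A position with no legal move is L; any other position is W exactly when some move reaches an L, and L when every move reaches a W.
Every edge goes from a vertex to one that appears earlier in the order C, E, B, D, F, A, so processing vertices in that order labels each vertex after all of its successors.
C: no outgoing edge → L
E: →C(L), so W
B: →C(L), so W
D: →C(L), so W
F: →B(W), E(W) — all W, so L
A: →D(W), E(W) — all W, so L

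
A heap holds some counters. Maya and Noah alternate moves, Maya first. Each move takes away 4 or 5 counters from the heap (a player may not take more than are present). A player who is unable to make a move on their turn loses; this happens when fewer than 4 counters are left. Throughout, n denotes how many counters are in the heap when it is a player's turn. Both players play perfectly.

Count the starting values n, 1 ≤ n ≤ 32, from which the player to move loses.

Build the W/L table. Terminal = L. A non-terminal position is W if it has a move to some L; otherwise it is L.
n=0: no move → L
n=1: no move → L
n=2: no move → L
n=3: no move → L
n=4: reaches L-position 0 → W
n=5: reaches L-position 1 → W
n=6: reaches L-position 2 → W
n=7: reaches L-position 3 → W
n=8: reaches L-position 3 → W
n=9: only reaches 5(W), 4(W), all W → L
n=10: only reaches 6(W), 5(W), all W → L
n=11: only reaches 7(W), 6(W), all W → L
n=12: only reaches 8(W), 7(W), all W → L
n=13: reaches L-position 9 → W
n=14: reaches L-position 10 → W
n=15: reaches L-position 11 → W
n=16: reaches L-position 12 → W
n=17: reaches L-position 12 → W
n=18: only reaches 14(W), 13(W), all W → L
n=19: only reaches 15(W), 14(W), all W → L
n=20: only reaches 16(W), 15(W), all W → L
n=21: only reaches 17(W), 16(W), all W → L
n=22: reaches L-position 18 → W
n=23: reaches L-position 19 → W
n=24: reaches L-position 20 → W
n=25: reaches L-position 21 → W
n=26: reaches L-position 21 → W
n=27: only reaches 23(W), 22(W), all W → L
n=28: only reaches 24(W), 23(W), all W → L
n=29: only reaches 25(W), 24(W), all W → L
n=30: only reaches 26(W), 25(W), all W → L
n=31: reaches L-position 27 → W
n=32: reaches L-position 28 → W
L entries with 1 ≤ n ≤ 32 (n=0 is outside the asked range and is not counted): n = 1, 2, 3, 9, 10, 11, 12, 18, 19, 20, 21, 27, 28, 29, 30; that makes 15.

15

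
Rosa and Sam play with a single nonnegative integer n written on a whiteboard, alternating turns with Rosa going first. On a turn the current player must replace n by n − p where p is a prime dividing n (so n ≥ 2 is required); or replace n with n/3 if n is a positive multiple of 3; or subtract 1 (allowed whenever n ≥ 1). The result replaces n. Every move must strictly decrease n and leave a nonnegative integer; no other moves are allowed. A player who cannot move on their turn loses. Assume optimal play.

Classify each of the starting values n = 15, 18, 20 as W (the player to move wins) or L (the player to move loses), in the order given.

15: W, 18: L, 20: W

Work bottom-up. With no move the player to move loses. Otherwise the position is W if at least one move leads to an L position for the opponent, and L if every move leads to a W.
n=0: no move → L
n=1: W (go to 0, an L position)
n=2: W (go to 0, an L position)
n=3: W (go to 0, an L position)
n=4: L (options 2(W), 3(W) are all W)
n=5: W (go to 0, an L position)
n=6: W (go to 4, an L position)
n=7: W (go to 0, an L position)
n=8: L (options 6(W), 7(W) are all W)
n=9: W (go to 8, an L position)
n=10: W (go to 8, an L position)
n=11: W (go to 0, an L position)
n=12: W (go to 4, an L position)
n=13: W (go to 0, an L position)
n=14: L (options 7(W), 12(W), 13(W) are all W)
n=15: W (go to 14, an L position)
n=16: W (go to 14, an L position)
n=17: W (go to 0, an L position)
n=18: L (options 6(W), 15(W), 16(W), 17(W) are all W)
n=19: W (go to 0, an L position)
n=20: W (go to 18, an L position)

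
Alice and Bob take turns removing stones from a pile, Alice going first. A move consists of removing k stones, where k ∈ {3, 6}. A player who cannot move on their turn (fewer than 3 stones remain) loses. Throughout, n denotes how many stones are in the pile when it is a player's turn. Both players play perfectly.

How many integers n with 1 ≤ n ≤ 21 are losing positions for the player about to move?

Classify positions by backward induction: terminal positions (no move available) are L. From any other position, the mover wins iff some move reaches an L.
n=0: no move → L
n=1: no move → L
n=2: no move → L
n=3: →0(L), so W
n=4: →1(L), so W
n=5: →2(L), so W
n=6: →0(L), so W
n=7: →1(L), so W
n=8: →2(L), so W
n=9: →6(W), 3(W) — all W, so L
n=10: →7(W), 4(W) — all W, so L
n=11: →8(W), 5(W) — all W, so L
n=12: →9(L), so W
n=13: →10(L), so W
n=14: →11(L), so W
n=15: →9(L), so W
n=16: →10(L), so W
n=17: →11(L), so W
n=18: →15(W), 12(W) — all W, so L
n=19: →16(W), 13(W) — all W, so L
n=20: →17(W), 14(W) — all W, so L
n=21: →18(L), so W
L entries with 1 ≤ n ≤ 21 (n=0 is outside the asked range and is not counted): n = 1, 2, 9, 10, 11, 18, 19, 20; that makes 8.

8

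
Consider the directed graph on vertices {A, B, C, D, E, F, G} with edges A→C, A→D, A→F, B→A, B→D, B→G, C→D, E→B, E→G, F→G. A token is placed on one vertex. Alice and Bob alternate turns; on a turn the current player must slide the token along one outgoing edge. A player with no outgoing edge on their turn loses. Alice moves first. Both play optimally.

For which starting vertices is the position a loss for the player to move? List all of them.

Work bottom-up. With no move the player to move loses. Otherwise the position is W if at least one move leads to an L position for the opponent, and L if every move leads to a W.
Every edge goes from a vertex to one that appears earlier in the order G, D, C, F, A, B, E, so processing vertices in that order labels each vertex after all of its successors.
G: no outgoing edge → L
D: no outgoing edge → L
C: W (go to D, an L position)
F: W (go to G, an L position)
A: W (go to D, an L position)
B: W (go to D, an L position)
E: W (go to G, an L position)
The losing starting vertices are exactly the entries labelled L in this table (2 of them).

D, G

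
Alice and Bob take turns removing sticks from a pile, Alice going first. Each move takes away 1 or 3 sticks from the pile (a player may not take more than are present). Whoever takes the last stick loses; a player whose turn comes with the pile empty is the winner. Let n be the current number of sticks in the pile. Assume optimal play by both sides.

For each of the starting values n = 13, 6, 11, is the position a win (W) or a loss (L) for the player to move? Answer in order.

13: L, 6: W, 11: L

Positions with no move are W. A position that does have a move is losing for the player to move precisely when every available move leads to a winning position for the opponent. Fill in the labels:
n=0: no move; the opponent has just taken the last stick and therefore loses → W
n=1: the only move is to 0(W), a W ⇒ L
n=2: can move to 1, which is L ⇒ W
n=3: moves to 2(W), 0(W); every one is W ⇒ L
n=4: can move to 3, which is L ⇒ W
n=5: moves to 4(W), 2(W); every one is W ⇒ L
n=6: can move to 5, which is L ⇒ W
n=7: moves to 6(W), 4(W); every one is W ⇒ L
n=8: can move to 7, which is L ⇒ W
n=9: moves to 8(W), 6(W); every one is W ⇒ L
n=10: can move to 9, which is L ⇒ W
n=11: moves to 10(W), 8(W); every one is W ⇒ L
n=12: can move to 11, which is L ⇒ W
n=13: moves to 12(W), 10(W); every one is W ⇒ L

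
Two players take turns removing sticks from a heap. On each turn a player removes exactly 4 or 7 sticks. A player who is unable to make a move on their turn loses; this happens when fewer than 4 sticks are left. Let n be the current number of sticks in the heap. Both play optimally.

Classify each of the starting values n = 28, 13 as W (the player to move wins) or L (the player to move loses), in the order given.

Classify positions by backward induction: terminal positions (no move available) are L. From any other position, the mover wins iff some move reaches an L.
n=0: no move → L
n=1: no move → L
n=2: no move → L
n=3: no move → L
n=4: can move to 0, which is L ⇒ W
n=5: can move to 1, which is L ⇒ W
n=6: can move to 2, which is L ⇒ W
n=7: can move to 3, which is L ⇒ W
n=8: can move to 1, which is L ⇒ W
n=9: can move to 2, which is L ⇒ W
n=10: can move to 3, which is L ⇒ W
n=11: moves to 7(W), 4(W); every one is W ⇒ L
n=12: moves to 8(W), 5(W); every one is W ⇒ L
n=13: moves to 9(W), 6(W); every one is W ⇒ L
n=14: moves to 10(W), 7(W); every one is W ⇒ L
n=15: can move to 11, which is L ⇒ W
n=16: can move to 12, which is L ⇒ W
n=17: can move to 13, which is L ⇒ W
n=18: can move to 14, which is L ⇒ W
n=19: can move to 12, which is L ⇒ W
n=20: can move to 13, which is L ⇒ W
n=21: can move to 14, which is L ⇒ W
n=22: moves to 18(W), 15(W); every one is W ⇒ L
n=23: moves to 19(W), 16(W); every one is W ⇒ L
n=24: moves to 20(W), 17(W); every one is W ⇒ L
n=25: moves to 21(W), 18(W); every one is W ⇒ L
n=26: can move to 22, which is L ⇒ W
n=27: can move to 23, which is L ⇒ W
n=28: can move to 24, which is L ⇒ W

28: W, 13: L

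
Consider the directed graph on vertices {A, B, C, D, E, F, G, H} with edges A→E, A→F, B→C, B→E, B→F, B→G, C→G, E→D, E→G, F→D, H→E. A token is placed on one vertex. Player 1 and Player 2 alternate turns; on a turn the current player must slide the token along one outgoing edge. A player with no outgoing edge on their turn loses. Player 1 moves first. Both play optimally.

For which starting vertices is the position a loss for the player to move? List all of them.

A, D, G, H

Classify positions by backward induction: terminal positions (no move available) are L. From any other position, the mover wins iff some move reaches an L.
Every edge goes from a vertex to one that appears earlier in the order D, G, C, E, H, F, A, B, so processing vertices in that order labels each vertex after all of its successors.
D: no outgoing edge → L
G: no outgoing edge → L
C: can move to G, which is L ⇒ W
E: can move to G, which is L ⇒ W
H: the only move is to E(W), a W ⇒ L
F: can move to D, which is L ⇒ W
A: moves to F(W), E(W); every one is W ⇒ L
B: can move to G, which is L ⇒ W
The losing starting vertices are exactly the entries labelled L in this table (4 of them).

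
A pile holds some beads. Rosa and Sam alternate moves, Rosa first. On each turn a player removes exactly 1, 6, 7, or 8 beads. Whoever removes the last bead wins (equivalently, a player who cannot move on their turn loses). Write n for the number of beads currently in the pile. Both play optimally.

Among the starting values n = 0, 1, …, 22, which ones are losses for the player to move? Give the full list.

0, 2, 4, 13, 15, 17

Build the W/L table. Terminal = L. A non-terminal position is W if it has a move to some L; otherwise it is L.
n=0: no move → L
n=1: can move to 0, which is L ⇒ W
n=2: the only move is to 1(W), a W ⇒ L
n=3: can move to 2, which is L ⇒ W
n=4: the only move is to 3(W), a W ⇒ L
n=5: can move to 4, which is L ⇒ W
n=6: can move to 0, which is L ⇒ W
n=7: can move to 0, which is L ⇒ W
n=8: can move to 2, which is L ⇒ W
n=9: can move to 2, which is L ⇒ W
n=10: can move to 4, which is L ⇒ W
n=11: can move to 4, which is L ⇒ W
n=12: can move to 4, which is L ⇒ W
n=13: moves to 12(W), 7(W), 6(W), 5(W); every one is W ⇒ L
n=14: can move to 13, which is L ⇒ W
n=15: moves to 14(W), 9(W), 8(W), 7(W); every one is W ⇒ L
n=16: can move to 15, which is L ⇒ W
n=17: moves to 16(W), 11(W), 10(W), 9(W); every one is W ⇒ L
n=18: can move to 17, which is L ⇒ W
n=19: can move to 13, which is L ⇒ W
n=20: can move to 13, which is L ⇒ W
n=21: can move to 15, which is L ⇒ W
n=22: can move to 15, which is L ⇒ W
Reading off the rows marked L gives the requested list; there are 6 such values of n.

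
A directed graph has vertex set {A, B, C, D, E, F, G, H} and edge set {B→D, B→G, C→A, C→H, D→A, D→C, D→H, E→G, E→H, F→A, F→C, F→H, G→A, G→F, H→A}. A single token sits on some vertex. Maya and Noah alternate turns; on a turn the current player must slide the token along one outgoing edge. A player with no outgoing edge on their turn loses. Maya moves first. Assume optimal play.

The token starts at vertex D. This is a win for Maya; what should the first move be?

Build the W/L table. Terminal = L. A non-terminal position is W if it has a move to some L; otherwise it is L.
Every edge goes from a vertex to one that appears earlier in the order A, H, C, F, G, E, D, B, so processing vertices in that order labels each vertex after all of its successors.
A: no outgoing edge → L
H: →A(L), so W
C: →A(L), so W
F: →A(L), so W
G: →A(L), so W
E: →G(W), H(W) — all W, so L
D: →A(L), so W
B: →D(W), G(W) — all W, so L
From D, the L positions reachable in one move are: A.

Move to A.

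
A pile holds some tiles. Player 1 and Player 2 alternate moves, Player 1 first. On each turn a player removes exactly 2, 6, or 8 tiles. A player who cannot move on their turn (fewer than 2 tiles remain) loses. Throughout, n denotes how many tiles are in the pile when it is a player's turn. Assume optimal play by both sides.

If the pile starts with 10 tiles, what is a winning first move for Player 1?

Build the W/L table. Terminal = L. A non-terminal position is W if it has a move to some L; otherwise it is L.
n=0: no move → L
n=1: no move → L
n=2: W (go to 0, an L position)
n=3: W (go to 1, an L position)
n=4: L (sole option 2(W) is W)
n=5: L (sole option 3(W) is W)
n=6: W (go to 4, an L position)
n=7: W (go to 5, an L position)
n=8: W (go to 0, an L position)
n=9: W (go to 1, an L position)
n=10: W (go to 4, an L position)
From 10, the L positions reachable in one move are: 4.

Remove 6, leaving 4.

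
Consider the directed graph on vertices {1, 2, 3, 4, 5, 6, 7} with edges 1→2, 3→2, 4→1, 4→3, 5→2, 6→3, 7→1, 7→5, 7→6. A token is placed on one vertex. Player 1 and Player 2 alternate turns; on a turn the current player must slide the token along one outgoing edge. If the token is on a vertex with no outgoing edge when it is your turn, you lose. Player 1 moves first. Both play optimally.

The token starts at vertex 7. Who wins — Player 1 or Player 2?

Compute win/loss labels from the base case upward. A position with no move is L. Any other position is W if it can reach an L in one move, else L.
Every edge goes from a vertex to one that appears earlier in the order 2, 3, 6, 1, 5, 4, 7, so processing vertices in that order labels each vertex after all of its successors.
2: no outgoing edge → L
3: can move to 2, which is L ⇒ W
6: the only move is to 3(W), a W ⇒ L
1: can move to 2, which is L ⇒ W
5: can move to 2, which is L ⇒ W
4: moves to 1(W), 3(W); every one is W ⇒ L
7: can move to 6, which is L ⇒ W
From 7 Player 1 can move to 6, reaching an L position.

Player 1 wins.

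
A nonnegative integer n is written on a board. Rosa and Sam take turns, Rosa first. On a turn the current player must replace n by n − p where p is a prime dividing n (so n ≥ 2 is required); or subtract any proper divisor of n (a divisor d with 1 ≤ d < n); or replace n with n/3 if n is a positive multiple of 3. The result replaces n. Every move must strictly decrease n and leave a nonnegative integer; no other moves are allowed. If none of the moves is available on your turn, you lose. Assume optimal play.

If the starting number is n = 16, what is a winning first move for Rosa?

Move to 14.

Compute win/loss labels from the base case upward. A position with no move is L. Any other position is W if it can reach an L in one move, else L.
n=0: no move → L
n=1: no move → L
n=2: →0(L), so W
n=3: →0(L), so W
n=4: →2(W), 3(W) — all W, so L
n=5: →0(L), so W
n=6: →4(L), so W
n=7: →0(L), so W
n=8: →4(L), so W
n=9: →3(W), 6(W), 8(W) — all W, so L
n=10: →9(L), so W
n=11: →0(L), so W
n=12: →4(L), so W
n=13: →0(L), so W
n=14: →7(W), 12(W), 13(W) — all W, so L
n=15: →14(L), so W
n=16: →14(L), so W
From 16, the L positions reachable in one move are: 14.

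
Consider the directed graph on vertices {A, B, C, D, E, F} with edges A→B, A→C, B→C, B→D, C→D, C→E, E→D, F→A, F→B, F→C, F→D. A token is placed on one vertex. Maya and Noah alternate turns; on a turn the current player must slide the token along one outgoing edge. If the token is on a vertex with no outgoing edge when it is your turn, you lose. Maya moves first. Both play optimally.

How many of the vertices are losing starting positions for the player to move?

2

Build the W/L table. Terminal = L. A non-terminal position is W if it has a move to some L; otherwise it is L.
Every edge goes from a vertex to one that appears earlier in the order D, E, C, B, A, F, so processing vertices in that order labels each vertex after all of its successors.
D: no outgoing edge → L
E: reaches L-position D → W
C: reaches L-position D → W
B: reaches L-position D → W
A: only reaches B(W), C(W), all W → L
F: reaches L-position A → W
The L vertices are A, D; that is 2 in all.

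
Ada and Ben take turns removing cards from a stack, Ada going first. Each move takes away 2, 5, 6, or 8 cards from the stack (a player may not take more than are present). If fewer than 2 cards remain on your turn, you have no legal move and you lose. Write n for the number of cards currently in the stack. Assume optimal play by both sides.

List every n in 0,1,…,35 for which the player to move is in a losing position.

0, 1, 4, 11, 14, 15, 18, 25, 28, 29, 32

Positions with no move are L. A position that does have a move is losing for the player to move precisely when every available move leads to a winning position for the opponent. Fill in the labels:
n=0: no move → L
n=1: no move → L
n=2: W (go to 0, an L position)
n=3: W (go to 1, an L position)
n=4: L (sole option 2(W) is W)
n=5: W (go to 0, an L position)
n=6: W (go to 4, an L position)
n=7: W (go to 1, an L position)
n=8: W (go to 0, an L position)
n=9: W (go to 4, an L position)
n=10: W (go to 4, an L position)
n=11: L (options 9(W), 6(W), 5(W), 3(W) are all W)
n=12: W (go to 4, an L position)
n=13: W (go to 11, an L position)
n=14: L (options 12(W), 9(W), 8(W), 6(W) are all W)
n=15: L (options 13(W), 10(W), 9(W), 7(W) are all W)
n=16: W (go to 14, an L position)
n=17: W (go to 15, an L position)
n=18: L (options 16(W), 13(W), 12(W), 10(W) are all W)
n=19: W (go to 14, an L position)
n=20: W (go to 18, an L position)
n=21: W (go to 15, an L position)
n=22: W (go to 14, an L position)
n=23: W (go to 18, an L position)
n=24: W (go to 18, an L position)
n=25: L (options 23(W), 20(W), 19(W), 17(W) are all W)
n=26: W (go to 18, an L position)
n=27: W (go to 25, an L position)
n=28: L (options 26(W), 23(W), 22(W), 20(W) are all W)
n=29: L (options 27(W), 24(W), 23(W), 21(W) are all W)
n=30: W (go to 28, an L position)
n=31: W (go to 29, an L position)
n=32: L (options 30(W), 27(W), 26(W), 24(W) are all W)
n=33: W (go to 28, an L position)
n=34: W (go to 32, an L position)
n=35: W (go to 29, an L position)
Reading off the rows marked L gives the requested list; there are 11 such values of n.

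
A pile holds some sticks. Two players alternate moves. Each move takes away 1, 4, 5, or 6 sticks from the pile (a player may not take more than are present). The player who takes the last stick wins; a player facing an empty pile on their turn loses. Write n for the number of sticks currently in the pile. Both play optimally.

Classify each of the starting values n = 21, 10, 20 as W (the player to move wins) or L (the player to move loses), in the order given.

Work bottom-up. With no move the player to move loses. Otherwise the position is W if at least one move leads to an L position for the opponent, and L if every move leads to a W.
n=0: no move → L
n=1: can move to 0, which is L ⇒ W
n=2: the only move is to 1(W), a W ⇒ L
n=3: can move to 2, which is L ⇒ W
n=4: can move to 0, which is L ⇒ W
n=5: can move to 0, which is L ⇒ W
n=6: can move to 2, which is L ⇒ W
n=7: can move to 2, which is L ⇒ W
n=8: can move to 2, which is L ⇒ W
n=9: moves to 8(W), 5(W), 4(W), 3(W); every one is W ⇒ L
n=10: can move to 9, which is L ⇒ W
n=11: moves to 10(W), 7(W), 6(W), 5(W); every one is W ⇒ L
n=12: can move to 11, which is L ⇒ W
n=13: can move to 9, which is L ⇒ W
n=14: can move to 9, which is L ⇒ W
n=15: can move to 11, which is L ⇒ W
n=16: can move to 11, which is L ⇒ W
n=17: can move to 11, which is L ⇒ W
n=18: moves to 17(W), 14(W), 13(W), 12(W); every one is W ⇒ L
n=19: can move to 18, which is L ⇒ W
n=20: moves to 19(W), 16(W), 15(W), 14(W); every one is W ⇒ L
n=21: can move to 20, which is L ⇒ W

21: W, 10: W, 20: L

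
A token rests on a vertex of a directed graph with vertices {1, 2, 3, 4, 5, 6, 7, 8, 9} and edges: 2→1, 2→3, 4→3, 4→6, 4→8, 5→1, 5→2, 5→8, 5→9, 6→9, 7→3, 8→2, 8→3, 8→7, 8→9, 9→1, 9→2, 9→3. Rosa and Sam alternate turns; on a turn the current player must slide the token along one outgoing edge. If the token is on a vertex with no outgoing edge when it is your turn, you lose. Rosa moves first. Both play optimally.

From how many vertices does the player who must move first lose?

Work bottom-up. With no move the player to move loses. Otherwise the position is W if at least one move leads to an L position for the opponent, and L if every move leads to a W.
Every edge goes from a vertex to one that appears earlier in the order 3, 1, 2, 7, 9, 8, 5, 6, 4, so processing vertices in that order labels each vertex after all of its successors.
3: no outgoing edge → L
1: no outgoing edge → L
2: reaches L-position 1 → W
7: reaches L-position 3 → W
9: reaches L-position 1 → W
8: reaches L-position 3 → W
5: reaches L-position 1 → W
6: only reaches 9(W), which is W → L
4: reaches L-position 6 → W
The L vertices are 1, 3, 6; that is 3 in all.

3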